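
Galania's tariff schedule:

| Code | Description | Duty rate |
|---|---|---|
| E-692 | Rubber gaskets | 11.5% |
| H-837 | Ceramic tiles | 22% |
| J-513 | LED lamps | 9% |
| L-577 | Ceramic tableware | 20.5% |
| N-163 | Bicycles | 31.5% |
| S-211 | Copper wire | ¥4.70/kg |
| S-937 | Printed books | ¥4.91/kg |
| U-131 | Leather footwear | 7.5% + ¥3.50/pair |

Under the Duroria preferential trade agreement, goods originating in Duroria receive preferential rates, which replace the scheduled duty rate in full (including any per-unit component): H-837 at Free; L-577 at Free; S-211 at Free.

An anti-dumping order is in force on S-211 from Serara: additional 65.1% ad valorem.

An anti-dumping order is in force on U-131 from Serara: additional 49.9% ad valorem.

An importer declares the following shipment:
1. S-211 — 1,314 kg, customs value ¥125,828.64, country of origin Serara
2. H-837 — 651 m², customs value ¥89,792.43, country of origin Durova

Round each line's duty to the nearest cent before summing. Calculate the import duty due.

Line 1 (S-211, Serara, 1,314 kg, ¥125,828.64):
Base rate for S-211 is ¥4.70/kg.
S-211 has an FTA preferential rate, but origin Serara is not Duroria; base rate stands.
Additional duty on S-211 from Serara: +65.1% ad valorem. Applied ad valorem rate = 65.1%.
Duty = ¥125,828.64 × 65.1% + 1,314 × ¥4.70 = ¥88,090.24.
Line 2 (H-837, Durova, 651 m², ¥89,792.43):
Base rate for H-837 is 22%.
H-837 has an FTA preferential rate, but origin Durova is not Duroria; base rate stands.
Duty = ¥89,792.43 × 22% = ¥19,754.33.
Total = ¥88,090.24 + ¥19,754.33 = ¥107,844.57.

¥107,844.57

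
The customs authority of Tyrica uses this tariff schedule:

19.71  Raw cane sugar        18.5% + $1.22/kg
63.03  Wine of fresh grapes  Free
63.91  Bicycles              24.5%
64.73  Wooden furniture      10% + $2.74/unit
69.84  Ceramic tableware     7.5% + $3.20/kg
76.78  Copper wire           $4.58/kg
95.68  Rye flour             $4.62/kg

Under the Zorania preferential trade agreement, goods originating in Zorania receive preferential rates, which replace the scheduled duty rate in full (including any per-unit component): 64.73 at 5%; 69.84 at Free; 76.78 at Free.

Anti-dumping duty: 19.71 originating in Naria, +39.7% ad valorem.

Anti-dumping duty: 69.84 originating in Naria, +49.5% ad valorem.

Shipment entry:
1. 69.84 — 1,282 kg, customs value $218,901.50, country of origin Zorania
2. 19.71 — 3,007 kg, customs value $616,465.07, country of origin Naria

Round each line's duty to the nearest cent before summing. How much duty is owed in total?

Line 1 (69.84, Zorania, 1,282 kg, $218,901.50):
Base rate for 69.84 is 7.5% + $3.20/kg.
Origin Zorania qualifies under the Tyrica–Zorania agreement and 69.84 is covered: preferential rate Free applies instead.
The additional-duty order on 69.84 targets Naria, not Zorania; it does not apply.
Duty = $218,901.50 × 0% = $0.00.
Line 2 (19.71, Naria, 3,007 kg, $616,465.07):
Base rate for 19.71 is 18.5% + $1.22/kg.
Additional duty on 19.71 from Naria: +39.7%. Applied ad valorem rate: 18.5% + 39.7% = 58.2%.
Duty = $616,465.07 × 58.2% + 3,007 × $1.22 = $362,451.21.
Total = $0.00 + $362,451.21 = $362,451.21.

$362,451.21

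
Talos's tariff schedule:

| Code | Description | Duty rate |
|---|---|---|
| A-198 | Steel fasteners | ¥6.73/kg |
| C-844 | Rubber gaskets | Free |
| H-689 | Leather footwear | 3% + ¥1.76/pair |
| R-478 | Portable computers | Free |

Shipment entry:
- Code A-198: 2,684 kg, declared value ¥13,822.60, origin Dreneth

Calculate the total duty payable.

¥18,063.32

Line 1 (A-198, Dreneth, 2,684 kg, ¥13,822.60):
Base rate for A-198 is ¥6.73/kg.
Duty = 2,684 × ¥6.73 = ¥18,063.32.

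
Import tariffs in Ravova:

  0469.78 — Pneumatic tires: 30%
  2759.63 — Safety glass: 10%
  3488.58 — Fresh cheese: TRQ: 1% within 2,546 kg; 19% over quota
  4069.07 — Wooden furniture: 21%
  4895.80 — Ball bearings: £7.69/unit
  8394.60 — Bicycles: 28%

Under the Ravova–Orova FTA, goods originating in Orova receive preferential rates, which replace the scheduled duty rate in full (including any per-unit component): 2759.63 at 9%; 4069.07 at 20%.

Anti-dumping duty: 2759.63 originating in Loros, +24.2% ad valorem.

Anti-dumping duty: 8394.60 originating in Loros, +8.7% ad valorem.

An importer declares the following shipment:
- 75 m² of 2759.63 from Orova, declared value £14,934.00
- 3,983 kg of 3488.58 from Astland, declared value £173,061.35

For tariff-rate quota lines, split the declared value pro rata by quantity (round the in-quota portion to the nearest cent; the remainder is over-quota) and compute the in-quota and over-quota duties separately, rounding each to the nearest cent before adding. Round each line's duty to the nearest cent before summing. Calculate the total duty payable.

£14,313.45

Line 1 (2759.63, Orova, 75 m², £14,934.00):
Base rate for 2759.63 is 10%.
Origin Orova qualifies under the Ravova–Orova agreement and 2759.63 is covered: preferential rate 9% applies instead.
The additional-duty order on 2759.63 targets Loros, not Orova; it does not apply.
Duty = £14,934.00 × 9% = £1,344.06.
Line 2 (3488.58, Astland, 3,983 kg, £173,061.35):
Code 3488.58 is under a tariff-rate quota (threshold 2,546 kg). In-quota: 2,546 kg at 1%; over-quota: 1,437 kg at 19%.
Pro-rata value split: in-quota = £173,061.35 × 2,546/3,983 = £110,623.70; over-quota = £173,061.35 − £110,623.70 = £62,437.65.
In-quota duty = £110,623.70 × 1% = £1,106.24. Over-quota duty = £62,437.65 × 19% = £11,863.15.
Line duty = £1,106.24 + £11,863.15 = £12,969.39.
Total = £1,344.06 + £12,969.39 = £14,313.45.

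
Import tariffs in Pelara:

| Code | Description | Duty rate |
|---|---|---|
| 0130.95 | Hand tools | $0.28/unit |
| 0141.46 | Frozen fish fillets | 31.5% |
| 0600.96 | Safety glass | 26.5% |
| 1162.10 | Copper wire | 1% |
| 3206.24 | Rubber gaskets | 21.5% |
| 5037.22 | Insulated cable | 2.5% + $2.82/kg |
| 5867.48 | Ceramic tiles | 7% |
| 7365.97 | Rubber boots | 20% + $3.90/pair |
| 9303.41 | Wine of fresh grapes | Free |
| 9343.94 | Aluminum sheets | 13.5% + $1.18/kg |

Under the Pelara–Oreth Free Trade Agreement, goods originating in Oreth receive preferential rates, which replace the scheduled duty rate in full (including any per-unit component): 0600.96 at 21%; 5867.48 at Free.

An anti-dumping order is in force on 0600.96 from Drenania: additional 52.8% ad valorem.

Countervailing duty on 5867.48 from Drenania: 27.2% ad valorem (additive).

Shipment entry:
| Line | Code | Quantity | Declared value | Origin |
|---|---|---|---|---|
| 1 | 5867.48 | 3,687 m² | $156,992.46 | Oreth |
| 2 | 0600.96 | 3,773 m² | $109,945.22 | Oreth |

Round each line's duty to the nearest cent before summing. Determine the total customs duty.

Line 1 (5867.48, Oreth, 3,687 m², $156,992.46):
Base rate for 5867.48 is 7%.
Origin Oreth qualifies under the Pelara–Oreth agreement and 5867.48 is covered: preferential rate Free applies instead.
The additional-duty order on 5867.48 targets Drenania, not Oreth; it does not apply.
Duty = $156,992.46 × 0% = $0.00.
Line 2 (0600.96, Oreth, 3,773 m², $109,945.22):
Base rate for 0600.96 is 26.5%.
Origin Oreth qualifies under the Pelara–Oreth agreement and 0600.96 is covered: preferential rate 21% applies instead.
The additional-duty order on 0600.96 targets Drenania, not Oreth; it does not apply.
Duty = $109,945.22 × 21% = $23,088.50.
Total = $0.00 + $23,088.50 = $23,088.50.

$23,088.50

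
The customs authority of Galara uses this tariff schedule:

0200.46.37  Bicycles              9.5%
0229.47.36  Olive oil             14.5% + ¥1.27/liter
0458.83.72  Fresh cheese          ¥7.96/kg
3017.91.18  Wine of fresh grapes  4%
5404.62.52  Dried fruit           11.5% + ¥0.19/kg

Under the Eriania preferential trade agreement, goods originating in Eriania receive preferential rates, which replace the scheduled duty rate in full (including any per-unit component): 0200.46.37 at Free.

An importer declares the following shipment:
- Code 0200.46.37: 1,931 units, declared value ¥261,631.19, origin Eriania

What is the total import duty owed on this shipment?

Line 1 (0200.46.37, Eriania, 1,931 units, ¥261,631.19):
Base rate for 0200.46.37 is 9.5%.
Origin Eriania qualifies under the Galara–Eriania agreement and 0200.46.37 is covered: preferential rate Free applies instead.
Duty = ¥261,631.19 × 0% = ¥0.00.

¥0.00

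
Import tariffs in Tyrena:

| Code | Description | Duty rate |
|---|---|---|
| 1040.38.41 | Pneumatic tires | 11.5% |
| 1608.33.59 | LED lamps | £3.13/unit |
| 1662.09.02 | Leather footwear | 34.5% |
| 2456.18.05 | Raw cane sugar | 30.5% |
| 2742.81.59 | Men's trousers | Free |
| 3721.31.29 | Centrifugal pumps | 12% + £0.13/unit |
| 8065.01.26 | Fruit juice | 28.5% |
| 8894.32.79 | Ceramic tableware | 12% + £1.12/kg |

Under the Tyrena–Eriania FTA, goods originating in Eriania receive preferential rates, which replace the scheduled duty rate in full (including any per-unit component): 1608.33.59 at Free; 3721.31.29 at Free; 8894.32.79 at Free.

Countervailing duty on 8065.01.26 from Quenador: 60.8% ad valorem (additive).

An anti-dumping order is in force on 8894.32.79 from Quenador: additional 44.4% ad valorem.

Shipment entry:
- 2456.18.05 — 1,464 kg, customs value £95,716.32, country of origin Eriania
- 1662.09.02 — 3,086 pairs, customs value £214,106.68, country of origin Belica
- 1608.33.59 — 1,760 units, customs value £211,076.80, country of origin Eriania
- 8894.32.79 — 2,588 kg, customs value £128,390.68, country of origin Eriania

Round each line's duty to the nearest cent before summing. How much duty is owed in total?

Line 1 (2456.18.05, Eriania, 1,464 kg, £95,716.32):
Base rate for 2456.18.05 is 30.5%.
Origin Eriania is the FTA partner but 2456.18.05 is not on the preference list; base rate stands.
Duty = £95,716.32 × 30.5% = £29,193.48.
Line 2 (1662.09.02, Belica, 3,086 pairs, £214,106.68):
Base rate for 1662.09.02 is 34.5%.
Duty = £214,106.68 × 34.5% = £73,866.80.
Line 3 (1608.33.59, Eriania, 1,760 units, £211,076.80):
Base rate for 1608.33.59 is £3.13/unit.
Origin Eriania qualifies under the Tyrena–Eriania agreement and 1608.33.59 is covered: preferential rate Free applies instead.
Duty = £211,076.80 × 0% = £0.00.
Line 4 (8894.32.79, Eriania, 2,588 kg, £128,390.68):
Base rate for 8894.32.79 is 12% + £1.12/kg.
Origin Eriania qualifies under the Tyrena–Eriania agreement and 8894.32.79 is covered: preferential rate Free applies instead.
The additional-duty order on 8894.32.79 targets Quenador, not Eriania; it does not apply.
Duty = £128,390.68 × 0% = £0.00.
Total = £29,193.48 + £73,866.80 + £0.00 + £0.00 = £103,060.28.

£103,060.28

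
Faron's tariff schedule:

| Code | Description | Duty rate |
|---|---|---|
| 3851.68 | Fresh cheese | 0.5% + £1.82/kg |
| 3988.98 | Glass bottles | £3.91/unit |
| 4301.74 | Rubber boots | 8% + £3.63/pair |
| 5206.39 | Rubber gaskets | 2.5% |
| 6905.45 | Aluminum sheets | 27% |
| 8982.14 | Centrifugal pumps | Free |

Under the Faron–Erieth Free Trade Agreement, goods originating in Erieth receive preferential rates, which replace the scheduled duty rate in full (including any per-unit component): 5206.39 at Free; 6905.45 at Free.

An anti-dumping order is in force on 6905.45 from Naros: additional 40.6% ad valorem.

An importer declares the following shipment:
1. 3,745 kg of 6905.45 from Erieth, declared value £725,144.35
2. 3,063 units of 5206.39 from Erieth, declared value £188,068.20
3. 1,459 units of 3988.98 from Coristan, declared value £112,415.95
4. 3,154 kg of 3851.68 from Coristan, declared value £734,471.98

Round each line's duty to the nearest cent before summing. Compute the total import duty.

£15,117.33

Line 1 (6905.45, Erieth, 3,745 kg, £725,144.35):
Base rate for 6905.45 is 27%.
Origin Erieth qualifies under the Faron–Erieth agreement and 6905.45 is covered: preferential rate Free applies instead.
The additional-duty order on 6905.45 targets Naros, not Erieth; it does not apply.
Duty = £725,144.35 × 0% = £0.00.
Line 2 (5206.39, Erieth, 3,063 units, £188,068.20):
Base rate for 5206.39 is 2.5%.
Origin Erieth qualifies under the Faron–Erieth agreement and 5206.39 is covered: preferential rate Free applies instead.
Duty = £188,068.20 × 0% = £0.00.
Line 3 (3988.98, Coristan, 1,459 units, £112,415.95):
Base rate for 3988.98 is £3.91/unit.
Duty = 1,459 × £3.91 = £5,704.69.
Line 4 (3851.68, Coristan, 3,154 kg, £734,471.98):
Base rate for 3851.68 is 0.5% + £1.82/kg.
Duty = £734,471.98 × 0.5% + 3,154 × £1.82 = £9,412.64.
Total = £0.00 + £0.00 + £5,704.69 + £9,412.64 = £15,117.33.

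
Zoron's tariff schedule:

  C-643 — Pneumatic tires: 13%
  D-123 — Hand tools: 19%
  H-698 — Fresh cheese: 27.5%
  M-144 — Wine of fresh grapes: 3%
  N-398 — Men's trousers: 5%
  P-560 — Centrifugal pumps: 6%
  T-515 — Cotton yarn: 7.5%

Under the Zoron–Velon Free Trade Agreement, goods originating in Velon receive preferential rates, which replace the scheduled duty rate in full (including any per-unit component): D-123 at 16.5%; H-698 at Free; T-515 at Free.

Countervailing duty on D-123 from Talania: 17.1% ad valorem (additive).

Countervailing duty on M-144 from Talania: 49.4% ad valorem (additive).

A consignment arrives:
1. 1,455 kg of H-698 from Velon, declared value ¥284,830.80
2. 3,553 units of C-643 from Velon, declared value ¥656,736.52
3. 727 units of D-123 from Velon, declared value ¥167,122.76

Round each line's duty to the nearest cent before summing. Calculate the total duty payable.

¥112,951.01

Line 1 (H-698, Velon, 1,455 kg, ¥284,830.80):
Base rate for H-698 is 27.5%.
Origin Velon qualifies under the Zoron–Velon agreement and H-698 is covered: preferential rate Free applies instead.
Duty = ¥284,830.80 × 0% = ¥0.00.
Line 2 (C-643, Velon, 3,553 units, ¥656,736.52):
Base rate for C-643 is 13%.
Origin Velon is the FTA partner but C-643 is not on the preference list; base rate stands.
Duty = ¥656,736.52 × 13% = ¥85,375.75.
Line 3 (D-123, Velon, 727 units, ¥167,122.76):
Base rate for D-123 is 19%.
Origin Velon qualifies under the Zoron–Velon agreement and D-123 is covered: preferential rate 16.5% applies instead.
The additional-duty order on D-123 targets Talania, not Velon; it does not apply.
Duty = ¥167,122.76 × 16.5% = ¥27,575.26.
Total = ¥0.00 + ¥85,375.75 + ¥27,575.26 = ¥112,951.01.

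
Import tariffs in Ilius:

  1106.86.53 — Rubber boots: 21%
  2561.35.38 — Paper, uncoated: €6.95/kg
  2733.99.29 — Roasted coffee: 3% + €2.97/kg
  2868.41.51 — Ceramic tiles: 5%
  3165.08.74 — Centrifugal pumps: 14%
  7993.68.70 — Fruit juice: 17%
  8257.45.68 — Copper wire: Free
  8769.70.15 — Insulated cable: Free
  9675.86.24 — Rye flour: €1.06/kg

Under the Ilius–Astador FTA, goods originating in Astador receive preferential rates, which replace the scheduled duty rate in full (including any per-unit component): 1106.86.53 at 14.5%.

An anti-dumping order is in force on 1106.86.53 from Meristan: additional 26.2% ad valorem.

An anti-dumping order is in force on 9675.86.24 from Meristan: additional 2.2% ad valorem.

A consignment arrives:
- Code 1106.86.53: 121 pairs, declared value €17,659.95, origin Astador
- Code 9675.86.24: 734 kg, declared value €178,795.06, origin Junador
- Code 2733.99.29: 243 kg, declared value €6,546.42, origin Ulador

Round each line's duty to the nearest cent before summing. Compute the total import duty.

Line 1 (1106.86.53, Astador, 121 pairs, €17,659.95):
Base rate for 1106.86.53 is 21%.
Origin Astador qualifies under the Ilius–Astador agreement and 1106.86.53 is covered: preferential rate 14.5% applies instead.
The additional-duty order on 1106.86.53 targets Meristan, not Astador; it does not apply.
Duty = €17,659.95 × 14.5% = €2,560.69.
Line 2 (9675.86.24, Junador, 734 kg, €178,795.06):
Base rate for 9675.86.24 is €1.06/kg.
The additional-duty order on 9675.86.24 targets Meristan, not Junador; it does not apply.
Duty = 734 × €1.06 = €778.04.
Line 3 (2733.99.29, Ulador, 243 kg, €6,546.42):
Base rate for 2733.99.29 is 3% + €2.97/kg.
Duty = €6,546.42 × 3% + 243 × €2.97 = €918.10.
Total = €2,560.69 + €778.04 + €918.10 = €4,256.83.

€4,256.83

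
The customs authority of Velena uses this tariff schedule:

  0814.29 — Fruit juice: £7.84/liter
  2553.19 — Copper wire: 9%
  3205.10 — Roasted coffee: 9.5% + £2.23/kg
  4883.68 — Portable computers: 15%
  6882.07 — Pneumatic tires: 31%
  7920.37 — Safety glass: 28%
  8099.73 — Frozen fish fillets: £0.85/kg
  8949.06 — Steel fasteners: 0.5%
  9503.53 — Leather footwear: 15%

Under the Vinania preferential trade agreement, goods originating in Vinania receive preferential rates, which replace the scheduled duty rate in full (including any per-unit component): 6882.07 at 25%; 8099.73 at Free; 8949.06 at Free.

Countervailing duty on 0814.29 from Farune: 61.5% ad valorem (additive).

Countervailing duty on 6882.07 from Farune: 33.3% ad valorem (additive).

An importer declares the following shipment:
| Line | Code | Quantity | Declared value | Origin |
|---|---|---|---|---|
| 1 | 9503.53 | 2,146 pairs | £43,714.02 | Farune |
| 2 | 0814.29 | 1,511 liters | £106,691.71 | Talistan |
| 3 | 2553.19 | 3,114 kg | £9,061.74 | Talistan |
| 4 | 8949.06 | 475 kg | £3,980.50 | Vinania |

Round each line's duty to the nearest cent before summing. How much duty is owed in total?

£19,218.90

Line 1 (9503.53, Farune, 2,146 pairs, £43,714.02):
Base rate for 9503.53 is 15%.
Duty = £43,714.02 × 15% = £6,557.10.
Line 2 (0814.29, Talistan, 1,511 liters, £106,691.71):
Base rate for 0814.29 is £7.84/liter.
The additional-duty order on 0814.29 targets Farune, not Talistan; it does not apply.
Duty = 1,511 × £7.84 = £11,846.24.
Line 3 (2553.19, Talistan, 3,114 kg, £9,061.74):
Base rate for 2553.19 is 9%.
Duty = £9,061.74 × 9% = £815.56.
Line 4 (8949.06, Vinania, 475 kg, £3,980.50):
Base rate for 8949.06 is 0.5%.
Origin Vinania qualifies under the Velena–Vinania agreement and 8949.06 is covered: preferential rate Free applies instead.
Duty = £3,980.50 × 0% = £0.00.
Total = £6,557.10 + £11,846.24 + £815.56 + £0.00 = £19,218.90.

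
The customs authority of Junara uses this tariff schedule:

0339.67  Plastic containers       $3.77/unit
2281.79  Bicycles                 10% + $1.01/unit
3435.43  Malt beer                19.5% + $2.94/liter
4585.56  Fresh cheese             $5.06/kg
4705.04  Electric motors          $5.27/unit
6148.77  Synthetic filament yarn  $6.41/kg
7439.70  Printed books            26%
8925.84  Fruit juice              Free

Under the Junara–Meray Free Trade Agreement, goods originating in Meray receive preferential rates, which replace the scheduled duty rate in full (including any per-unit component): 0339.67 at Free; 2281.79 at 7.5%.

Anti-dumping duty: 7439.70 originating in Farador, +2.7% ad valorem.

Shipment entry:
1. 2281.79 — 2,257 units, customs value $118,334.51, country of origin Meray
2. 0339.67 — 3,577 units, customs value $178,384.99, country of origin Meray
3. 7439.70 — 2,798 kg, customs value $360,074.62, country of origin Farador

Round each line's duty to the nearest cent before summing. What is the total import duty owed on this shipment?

Line 1 (2281.79, Meray, 2,257 units, $118,334.51):
Base rate for 2281.79 is 10% + $1.01/unit.
Origin Meray qualifies under the Junara–Meray agreement and 2281.79 is covered: preferential rate 7.5% applies instead.
Duty = $118,334.51 × 7.5% = $8,875.09.
Line 2 (0339.67, Meray, 3,577 units, $178,384.99):
Base rate for 0339.67 is $3.77/unit.
Origin Meray qualifies under the Junara–Meray agreement and 0339.67 is covered: preferential rate Free applies instead.
Duty = $178,384.99 × 0% = $0.00.
Line 3 (7439.70, Farador, 2,798 kg, $360,074.62):
Base rate for 7439.70 is 26%.
Additional duty on 7439.70 from Farador: +2.7%. Applied ad valorem rate: 26% + 2.7% = 28.7%.
Duty = $360,074.62 × 28.7% = $103,341.42.
Total = $8,875.09 + $0.00 + $103,341.42 = $112,216.51.

$112,216.51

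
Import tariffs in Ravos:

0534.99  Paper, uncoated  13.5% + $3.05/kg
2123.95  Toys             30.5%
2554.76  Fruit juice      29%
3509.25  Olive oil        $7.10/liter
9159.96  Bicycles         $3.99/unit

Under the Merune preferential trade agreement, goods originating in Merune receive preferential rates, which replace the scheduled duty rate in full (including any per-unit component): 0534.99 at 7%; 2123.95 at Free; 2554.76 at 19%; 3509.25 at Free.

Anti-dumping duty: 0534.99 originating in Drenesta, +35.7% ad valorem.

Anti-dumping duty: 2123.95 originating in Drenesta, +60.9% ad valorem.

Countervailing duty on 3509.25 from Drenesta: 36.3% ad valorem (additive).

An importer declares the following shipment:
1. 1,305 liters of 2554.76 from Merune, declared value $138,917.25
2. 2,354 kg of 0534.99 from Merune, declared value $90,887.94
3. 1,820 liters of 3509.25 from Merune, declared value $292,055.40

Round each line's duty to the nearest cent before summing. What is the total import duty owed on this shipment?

$32,756.44

Line 1 (2554.76, Merune, 1,305 liters, $138,917.25):
Base rate for 2554.76 is 29%.
Origin Merune qualifies under the Ravos–Merune agreement and 2554.76 is covered: preferential rate 19% applies instead.
Duty = $138,917.25 × 19% = $26,394.28.
Line 2 (0534.99, Merune, 2,354 kg, $90,887.94):
Base rate for 0534.99 is 13.5% + $3.05/kg.
Origin Merune qualifies under the Ravos–Merune agreement and 0534.99 is covered: preferential rate 7% applies instead.
The additional-duty order on 0534.99 targets Drenesta, not Merune; it does not apply.
Duty = $90,887.94 × 7% = $6,362.16.
Line 3 (3509.25, Merune, 1,820 liters, $292,055.40):
Base rate for 3509.25 is $7.10/liter.
Origin Merune qualifies under the Ravos–Merune agreement and 3509.25 is covered: preferential rate Free applies instead.
The additional-duty order on 3509.25 targets Drenesta, not Merune; it does not apply.
Duty = $292,055.40 × 0% = $0.00.
Total = $26,394.28 + $6,362.16 + $0.00 = $32,756.44.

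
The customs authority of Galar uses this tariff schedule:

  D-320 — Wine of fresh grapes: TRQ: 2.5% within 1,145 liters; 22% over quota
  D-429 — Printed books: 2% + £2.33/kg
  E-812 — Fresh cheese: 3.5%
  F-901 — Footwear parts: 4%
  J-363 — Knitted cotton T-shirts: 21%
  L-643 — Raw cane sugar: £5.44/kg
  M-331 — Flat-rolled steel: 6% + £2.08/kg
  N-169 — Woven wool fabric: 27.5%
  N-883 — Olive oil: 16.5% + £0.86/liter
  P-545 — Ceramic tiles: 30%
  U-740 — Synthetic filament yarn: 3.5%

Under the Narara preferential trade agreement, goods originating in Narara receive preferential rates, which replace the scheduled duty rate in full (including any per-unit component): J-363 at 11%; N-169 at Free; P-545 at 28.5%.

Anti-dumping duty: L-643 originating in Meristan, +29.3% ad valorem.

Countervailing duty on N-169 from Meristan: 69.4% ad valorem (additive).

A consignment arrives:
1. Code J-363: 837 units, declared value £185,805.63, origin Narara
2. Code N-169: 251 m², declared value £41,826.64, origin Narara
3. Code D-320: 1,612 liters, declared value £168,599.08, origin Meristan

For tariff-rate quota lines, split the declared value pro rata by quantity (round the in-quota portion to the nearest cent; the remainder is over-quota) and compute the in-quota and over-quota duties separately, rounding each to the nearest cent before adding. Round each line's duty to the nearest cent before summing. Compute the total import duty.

Line 1 (J-363, Narara, 837 units, £185,805.63):
Base rate for J-363 is 21%.
Origin Narara qualifies under the Galar–Narara agreement and J-363 is covered: preferential rate 11% applies instead.
Duty = £185,805.63 × 11% = £20,438.62.
Line 2 (N-169, Narara, 251 m², £41,826.64):
Base rate for N-169 is 27.5%.
Origin Narara qualifies under the Galar–Narara agreement and N-169 is covered: preferential rate Free applies instead.
The additional-duty order on N-169 targets Meristan, not Narara; it does not apply.
Duty = £41,826.64 × 0% = £0.00.
Line 3 (D-320, Meristan, 1,612 liters, £168,599.08):
Code D-320 is under a tariff-rate quota (threshold 1,145 liters). In-quota: 1,145 liters at 2.5%; over-quota: 467 liters at 22%.
Pro-rata value split: in-quota = £168,599.08 × 1,145/1,612 = £119,755.55; over-quota = £168,599.08 − £119,755.55 = £48,843.53.
In-quota duty = £119,755.55 × 2.5% = £2,993.89. Over-quota duty = £48,843.53 × 22% = £10,745.58.
Line duty = £2,993.89 + £10,745.58 = £13,739.47.
Total = £20,438.62 + £0.00 + £13,739.47 = £34,178.09.

£34,178.09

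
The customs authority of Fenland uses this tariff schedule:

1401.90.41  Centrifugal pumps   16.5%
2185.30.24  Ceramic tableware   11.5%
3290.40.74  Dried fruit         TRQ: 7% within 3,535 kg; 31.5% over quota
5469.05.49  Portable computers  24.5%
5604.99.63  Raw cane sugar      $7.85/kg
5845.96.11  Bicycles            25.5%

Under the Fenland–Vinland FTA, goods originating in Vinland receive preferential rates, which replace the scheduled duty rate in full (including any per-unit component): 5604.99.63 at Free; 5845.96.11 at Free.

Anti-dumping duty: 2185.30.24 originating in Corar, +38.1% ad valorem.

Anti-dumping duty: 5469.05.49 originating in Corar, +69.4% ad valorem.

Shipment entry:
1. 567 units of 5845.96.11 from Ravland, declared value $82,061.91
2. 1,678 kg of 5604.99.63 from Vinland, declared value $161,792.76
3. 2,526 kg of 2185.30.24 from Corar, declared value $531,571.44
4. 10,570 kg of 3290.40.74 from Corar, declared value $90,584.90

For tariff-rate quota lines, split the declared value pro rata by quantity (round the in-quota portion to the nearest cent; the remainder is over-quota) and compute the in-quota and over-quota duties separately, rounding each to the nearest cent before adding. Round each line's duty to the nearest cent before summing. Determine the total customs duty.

$305,697.20

Line 1 (5845.96.11, Ravland, 567 units, $82,061.91):
Base rate for 5845.96.11 is 25.5%.
5845.96.11 has an FTA preferential rate, but origin Ravland is not Vinland; base rate stands.
Duty = $82,061.91 × 25.5% = $20,925.79.
Line 2 (5604.99.63, Vinland, 1,678 kg, $161,792.76):
Base rate for 5604.99.63 is $7.85/kg.
Origin Vinland qualifies under the Fenland–Vinland agreement and 5604.99.63 is covered: preferential rate Free applies instead.
Duty = $161,792.76 × 0% = $0.00.
Line 3 (2185.30.24, Corar, 2,526 kg, $531,571.44):
Base rate for 2185.30.24 is 11.5%.
Additional duty on 2185.30.24 from Corar: +38.1%. Applied ad valorem rate: 11.5% + 38.1% = 49.6%.
Duty = $531,571.44 × 49.6% = $263,659.43.
Line 4 (3290.40.74, Corar, 10,570 kg, $90,584.90):
Code 3290.40.74 is under a tariff-rate quota (threshold 3,535 kg). In-quota: 3,535 kg at 7%; over-quota: 7,035 kg at 31.5%.
Pro-rata value split: in-quota = $90,584.90 × 3,535/10,570 = $30,294.95; over-quota = $90,584.90 − $30,294.95 = $60,289.95.
In-quota duty = $30,294.95 × 7% = $2,120.65. Over-quota duty = $60,289.95 × 31.5% = $18,991.33.
Line duty = $2,120.65 + $18,991.33 = $21,111.98.
Total = $20,925.79 + $0.00 + $263,659.43 + $21,111.98 = $305,697.20.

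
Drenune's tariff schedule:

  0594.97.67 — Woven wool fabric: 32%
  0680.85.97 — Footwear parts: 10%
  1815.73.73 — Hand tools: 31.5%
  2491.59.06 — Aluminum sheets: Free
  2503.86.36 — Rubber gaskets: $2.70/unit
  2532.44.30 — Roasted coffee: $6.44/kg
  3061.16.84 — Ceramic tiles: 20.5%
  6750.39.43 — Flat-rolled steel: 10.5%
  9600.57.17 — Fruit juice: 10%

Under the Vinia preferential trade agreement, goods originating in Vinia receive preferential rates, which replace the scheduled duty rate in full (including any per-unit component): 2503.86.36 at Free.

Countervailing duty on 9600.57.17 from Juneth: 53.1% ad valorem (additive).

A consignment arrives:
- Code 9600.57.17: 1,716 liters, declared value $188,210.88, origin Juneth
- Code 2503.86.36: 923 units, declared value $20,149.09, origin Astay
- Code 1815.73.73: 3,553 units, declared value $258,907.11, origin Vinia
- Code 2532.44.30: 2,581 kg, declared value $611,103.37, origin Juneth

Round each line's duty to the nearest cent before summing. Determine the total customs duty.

Line 1 (9600.57.17, Juneth, 1,716 liters, $188,210.88):
Base rate for 9600.57.17 is 10%.
Additional duty on 9600.57.17 from Juneth: +53.1%. Applied ad valorem rate: 10% + 53.1% = 63.1%.
Duty = $188,210.88 × 63.1% = $118,761.07.
Line 2 (2503.86.36, Astay, 923 units, $20,149.09):
Base rate for 2503.86.36 is $2.70/unit.
2503.86.36 has an FTA preferential rate, but origin Astay is not Vinia; base rate stands.
Duty = 923 × $2.70 = $2,492.10.
Line 3 (1815.73.73, Vinia, 3,553 units, $258,907.11):
Base rate for 1815.73.73 is 31.5%.
Origin Vinia is the FTA partner but 1815.73.73 is not on the preference list; base rate stands.
Duty = $258,907.11 × 31.5% = $81,555.74.
Line 4 (2532.44.30, Juneth, 2,581 kg, $611,103.37):
Base rate for 2532.44.30 is $6.44/kg.
Duty = 2,581 × $6.44 = $16,621.64.
Total = $118,761.07 + $2,492.10 + $81,555.74 + $16,621.64 = $219,430.55.

$219,430.55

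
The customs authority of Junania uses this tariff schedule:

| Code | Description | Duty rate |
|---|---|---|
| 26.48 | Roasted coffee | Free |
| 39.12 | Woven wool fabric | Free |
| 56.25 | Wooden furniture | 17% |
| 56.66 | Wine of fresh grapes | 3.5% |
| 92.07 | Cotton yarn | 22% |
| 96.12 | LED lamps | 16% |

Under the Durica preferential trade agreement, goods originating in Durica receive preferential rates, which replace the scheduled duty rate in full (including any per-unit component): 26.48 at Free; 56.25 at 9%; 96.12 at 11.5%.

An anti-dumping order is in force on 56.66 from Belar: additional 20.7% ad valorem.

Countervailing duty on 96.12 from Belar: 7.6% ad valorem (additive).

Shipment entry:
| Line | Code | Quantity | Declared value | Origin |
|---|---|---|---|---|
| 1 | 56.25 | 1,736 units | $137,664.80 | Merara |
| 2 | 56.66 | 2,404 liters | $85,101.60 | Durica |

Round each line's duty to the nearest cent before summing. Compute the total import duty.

Line 1 (56.25, Merara, 1,736 units, $137,664.80):
Base rate for 56.25 is 17%.
56.25 has an FTA preferential rate, but origin Merara is not Durica; base rate stands.
Duty = $137,664.80 × 17% = $23,403.02.
Line 2 (56.66, Durica, 2,404 liters, $85,101.60):
Base rate for 56.66 is 3.5%.
Origin Durica is the FTA partner but 56.66 is not on the preference list; base rate stands.
The additional-duty order on 56.66 targets Belar, not Durica; it does not apply.
Duty = $85,101.60 × 3.5% = $2,978.56.
Total = $23,403.02 + $2,978.56 = $26,381.58.

$26,381.58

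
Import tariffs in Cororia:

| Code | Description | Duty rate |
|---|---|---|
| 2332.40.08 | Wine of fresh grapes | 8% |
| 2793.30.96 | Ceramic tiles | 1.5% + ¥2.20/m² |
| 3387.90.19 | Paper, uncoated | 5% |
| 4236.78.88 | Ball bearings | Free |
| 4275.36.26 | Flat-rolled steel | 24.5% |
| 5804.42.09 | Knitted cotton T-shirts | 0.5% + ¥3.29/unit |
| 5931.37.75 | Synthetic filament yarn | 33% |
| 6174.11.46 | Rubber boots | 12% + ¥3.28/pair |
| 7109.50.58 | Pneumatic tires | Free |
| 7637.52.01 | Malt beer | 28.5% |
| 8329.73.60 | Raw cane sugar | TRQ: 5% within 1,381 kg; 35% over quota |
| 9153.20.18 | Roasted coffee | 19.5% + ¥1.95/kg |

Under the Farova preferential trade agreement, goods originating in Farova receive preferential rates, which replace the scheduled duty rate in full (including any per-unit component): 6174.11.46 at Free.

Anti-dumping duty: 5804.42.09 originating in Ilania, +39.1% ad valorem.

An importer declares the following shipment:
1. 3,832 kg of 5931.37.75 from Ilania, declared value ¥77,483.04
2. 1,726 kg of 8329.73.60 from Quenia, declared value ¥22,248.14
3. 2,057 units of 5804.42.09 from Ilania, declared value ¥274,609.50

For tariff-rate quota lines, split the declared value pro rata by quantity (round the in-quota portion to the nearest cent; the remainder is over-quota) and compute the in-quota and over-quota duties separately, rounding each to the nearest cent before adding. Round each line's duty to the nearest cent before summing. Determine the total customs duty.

Line 1 (5931.37.75, Ilania, 3,832 kg, ¥77,483.04):
Base rate for 5931.37.75 is 33%.
Duty = ¥77,483.04 × 33% = ¥25,569.40.
Line 2 (8329.73.60, Quenia, 1,726 kg, ¥22,248.14):
Code 8329.73.60 is under a tariff-rate quota (threshold 1,381 kg). In-quota: 1,381 kg at 5%; over-quota: 345 kg at 35%.
Pro-rata value split: in-quota = ¥22,248.14 × 1,381/1,726 = ¥17,801.09; over-quota = ¥22,248.14 − ¥17,801.09 = ¥4,447.05.
In-quota duty = ¥17,801.09 × 5% = ¥890.05. Over-quota duty = ¥4,447.05 × 35% = ¥1,556.47.
Line duty = ¥890.05 + ¥1,556.47 = ¥2,446.52.
Line 3 (5804.42.09, Ilania, 2,057 units, ¥274,609.50):
Base rate for 5804.42.09 is 0.5% + ¥3.29/unit.
Additional duty on 5804.42.09 from Ilania: +39.1%. Applied ad valorem rate: 0.5% + 39.1% = 39.6%.
Duty = ¥274,609.50 × 39.6% + 2,057 × ¥3.29 = ¥115,512.89.
Total = ¥25,569.40 + ¥2,446.52 + ¥115,512.89 = ¥143,528.81.

¥143,528.81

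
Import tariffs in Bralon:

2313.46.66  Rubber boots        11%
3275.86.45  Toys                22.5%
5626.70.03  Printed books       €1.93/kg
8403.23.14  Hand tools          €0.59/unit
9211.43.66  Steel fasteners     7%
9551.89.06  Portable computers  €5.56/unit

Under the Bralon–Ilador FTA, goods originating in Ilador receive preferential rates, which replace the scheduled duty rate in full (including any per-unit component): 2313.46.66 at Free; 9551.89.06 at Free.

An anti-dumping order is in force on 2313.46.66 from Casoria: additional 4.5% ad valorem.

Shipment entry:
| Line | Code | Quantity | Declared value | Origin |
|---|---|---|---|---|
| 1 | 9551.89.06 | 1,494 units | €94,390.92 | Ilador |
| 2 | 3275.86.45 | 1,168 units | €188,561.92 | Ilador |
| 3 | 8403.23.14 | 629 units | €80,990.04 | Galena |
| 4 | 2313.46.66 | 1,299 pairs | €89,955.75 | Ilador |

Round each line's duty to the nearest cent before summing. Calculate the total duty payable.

Line 1 (9551.89.06, Ilador, 1,494 units, €94,390.92):
Base rate for 9551.89.06 is €5.56/unit.
Origin Ilador qualifies under the Bralon–Ilador agreement and 9551.89.06 is covered: preferential rate Free applies instead.
Duty = €94,390.92 × 0% = €0.00.
Line 2 (3275.86.45, Ilador, 1,168 units, €188,561.92):
Base rate for 3275.86.45 is 22.5%.
Origin Ilador is the FTA partner but 3275.86.45 is not on the preference list; base rate stands.
Duty = €188,561.92 × 22.5% = €42,426.43.
Line 3 (8403.23.14, Galena, 629 units, €80,990.04):
Base rate for 8403.23.14 is €0.59/unit.
Duty = 629 × €0.59 = €371.11.
Line 4 (2313.46.66, Ilador, 1,299 pairs, €89,955.75):
Base rate for 2313.46.66 is 11%.
Origin Ilador qualifies under the Bralon–Ilador agreement and 2313.46.66 is covered: preferential rate Free applies instead.
The additional-duty order on 2313.46.66 targets Casoria, not Ilador; it does not apply.
Duty = €89,955.75 × 0% = €0.00.
Total = €0.00 + €42,426.43 + €371.11 + €0.00 = €42,797.54.

€42,797.54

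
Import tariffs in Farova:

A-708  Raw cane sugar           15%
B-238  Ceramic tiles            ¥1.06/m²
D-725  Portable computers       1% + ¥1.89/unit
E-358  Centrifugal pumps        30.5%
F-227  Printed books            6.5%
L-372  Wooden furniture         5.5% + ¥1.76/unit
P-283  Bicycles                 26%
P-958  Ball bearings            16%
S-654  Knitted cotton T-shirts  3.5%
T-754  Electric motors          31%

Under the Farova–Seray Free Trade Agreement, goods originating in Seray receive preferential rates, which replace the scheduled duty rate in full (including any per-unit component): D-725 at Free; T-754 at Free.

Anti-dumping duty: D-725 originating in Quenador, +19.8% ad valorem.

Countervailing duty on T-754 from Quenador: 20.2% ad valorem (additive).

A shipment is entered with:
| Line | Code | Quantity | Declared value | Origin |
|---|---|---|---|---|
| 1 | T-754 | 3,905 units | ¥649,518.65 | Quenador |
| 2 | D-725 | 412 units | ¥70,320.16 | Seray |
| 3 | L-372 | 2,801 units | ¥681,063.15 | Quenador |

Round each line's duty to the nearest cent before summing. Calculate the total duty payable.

¥374,941.78

Line 1 (T-754, Quenador, 3,905 units, ¥649,518.65):
Base rate for T-754 is 31%.
T-754 has an FTA preferential rate, but origin Quenador is not Seray; base rate stands.
Additional duty on T-754 from Quenador: +20.2%. Applied ad valorem rate: 31% + 20.2% = 51.2%.
Duty = ¥649,518.65 × 51.2% = ¥332,553.55.
Line 2 (D-725, Seray, 412 units, ¥70,320.16):
Base rate for D-725 is 1% + ¥1.89/unit.
Origin Seray qualifies under the Farova–Seray agreement and D-725 is covered: preferential rate Free applies instead.
The additional-duty order on D-725 targets Quenador, not Seray; it does not apply.
Duty = ¥70,320.16 × 0% = ¥0.00.
Line 3 (L-372, Quenador, 2,801 units, ¥681,063.15):
Base rate for L-372 is 5.5% + ¥1.76/unit.
Duty = ¥681,063.15 × 5.5% + 2,801 × ¥1.76 = ¥42,388.23.
Total = ¥332,553.55 + ¥0.00 + ¥42,388.23 = ¥374,941.78.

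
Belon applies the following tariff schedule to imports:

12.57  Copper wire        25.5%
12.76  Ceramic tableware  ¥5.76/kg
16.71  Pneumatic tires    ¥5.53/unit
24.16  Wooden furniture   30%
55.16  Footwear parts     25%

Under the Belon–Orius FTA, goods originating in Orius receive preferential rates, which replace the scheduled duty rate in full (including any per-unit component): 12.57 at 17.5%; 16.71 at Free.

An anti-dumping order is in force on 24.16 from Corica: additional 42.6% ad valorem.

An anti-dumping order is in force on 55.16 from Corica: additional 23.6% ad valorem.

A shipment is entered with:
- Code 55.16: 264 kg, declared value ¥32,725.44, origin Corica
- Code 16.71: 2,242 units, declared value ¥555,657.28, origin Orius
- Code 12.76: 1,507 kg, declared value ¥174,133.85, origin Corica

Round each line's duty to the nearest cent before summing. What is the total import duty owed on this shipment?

Line 1 (55.16, Corica, 264 kg, ¥32,725.44):
Base rate for 55.16 is 25%.
Additional duty on 55.16 from Corica: +23.6%. Applied ad valorem rate: 25% + 23.6% = 48.6%.
Duty = ¥32,725.44 × 48.6% = ¥15,904.56.
Line 2 (16.71, Orius, 2,242 units, ¥555,657.28):
Base rate for 16.71 is ¥5.53/unit.
Origin Orius qualifies under the Belon–Orius agreement and 16.71 is covered: preferential rate Free applies instead.
Duty = ¥555,657.28 × 0% = ¥0.00.
Line 3 (12.76, Corica, 1,507 kg, ¥174,133.85):
Base rate for 12.76 is ¥5.76/kg.
Duty = 1,507 × ¥5.76 = ¥8,680.32.
Total = ¥15,904.56 + ¥0.00 + ¥8,680.32 = ¥24,584.88.

¥24,584.88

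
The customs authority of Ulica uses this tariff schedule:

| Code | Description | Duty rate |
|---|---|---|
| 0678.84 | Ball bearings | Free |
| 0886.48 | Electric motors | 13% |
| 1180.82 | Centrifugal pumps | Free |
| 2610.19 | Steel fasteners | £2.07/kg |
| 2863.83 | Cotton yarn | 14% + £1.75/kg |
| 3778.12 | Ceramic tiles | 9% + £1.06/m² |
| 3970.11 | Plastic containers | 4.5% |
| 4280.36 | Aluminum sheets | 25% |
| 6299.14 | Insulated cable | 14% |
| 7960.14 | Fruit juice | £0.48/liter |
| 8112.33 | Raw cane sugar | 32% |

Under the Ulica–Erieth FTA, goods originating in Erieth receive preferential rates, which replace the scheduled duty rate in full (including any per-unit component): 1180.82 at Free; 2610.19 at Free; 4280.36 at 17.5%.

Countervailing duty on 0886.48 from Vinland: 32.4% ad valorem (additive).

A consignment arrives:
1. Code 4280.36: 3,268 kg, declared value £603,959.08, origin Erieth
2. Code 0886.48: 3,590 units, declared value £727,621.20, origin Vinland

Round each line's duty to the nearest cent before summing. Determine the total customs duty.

Line 1 (4280.36, Erieth, 3,268 kg, £603,959.08):
Base rate for 4280.36 is 25%.
Origin Erieth qualifies under the Ulica–Erieth agreement and 4280.36 is covered: preferential rate 17.5% applies instead.
Duty = £603,959.08 × 17.5% = £105,692.84.
Line 2 (0886.48, Vinland, 3,590 units, £727,621.20):
Base rate for 0886.48 is 13%.
Additional duty on 0886.48 from Vinland: +32.4%. Applied ad valorem rate: 13% + 32.4% = 45.4%.
Duty = £727,621.20 × 45.4% = £330,340.02.
Total = £105,692.84 + £330,340.02 = £436,032.86.

£436,032.86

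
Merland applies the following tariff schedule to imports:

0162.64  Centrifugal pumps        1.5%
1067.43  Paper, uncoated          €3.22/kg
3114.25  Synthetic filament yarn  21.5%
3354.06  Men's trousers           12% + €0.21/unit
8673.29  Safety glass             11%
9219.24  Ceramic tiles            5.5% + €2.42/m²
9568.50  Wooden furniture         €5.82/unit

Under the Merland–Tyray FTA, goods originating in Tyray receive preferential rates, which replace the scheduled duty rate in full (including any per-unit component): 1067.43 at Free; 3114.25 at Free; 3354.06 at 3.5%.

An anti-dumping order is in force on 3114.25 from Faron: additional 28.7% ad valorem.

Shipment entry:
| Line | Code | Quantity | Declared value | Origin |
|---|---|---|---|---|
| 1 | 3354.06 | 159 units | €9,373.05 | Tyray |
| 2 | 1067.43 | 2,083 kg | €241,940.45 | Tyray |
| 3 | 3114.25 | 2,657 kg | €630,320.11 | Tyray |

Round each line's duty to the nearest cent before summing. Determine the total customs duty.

Line 1 (3354.06, Tyray, 159 units, €9,373.05):
Base rate for 3354.06 is 12% + €0.21/unit.
Origin Tyray qualifies under the Merland–Tyray agreement and 3354.06 is covered: preferential rate 3.5% applies instead.
Duty = €9,373.05 × 3.5% = €328.06.
Line 2 (1067.43, Tyray, 2,083 kg, €241,940.45):
Base rate for 1067.43 is €3.22/kg.
Origin Tyray qualifies under the Merland–Tyray agreement and 1067.43 is covered: preferential rate Free applies instead.
Duty = €241,940.45 × 0% = €0.00.
Line 3 (3114.25, Tyray, 2,657 kg, €630,320.11):
Base rate for 3114.25 is 21.5%.
Origin Tyray qualifies under the Merland–Tyray agreement and 3114.25 is covered: preferential rate Free applies instead.
The additional-duty order on 3114.25 targets Faron, not Tyray; it does not apply.
Duty = €630,320.11 × 0% = €0.00.
Total = €328.06 + €0.00 + €0.00 = €328.06.

€328.06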